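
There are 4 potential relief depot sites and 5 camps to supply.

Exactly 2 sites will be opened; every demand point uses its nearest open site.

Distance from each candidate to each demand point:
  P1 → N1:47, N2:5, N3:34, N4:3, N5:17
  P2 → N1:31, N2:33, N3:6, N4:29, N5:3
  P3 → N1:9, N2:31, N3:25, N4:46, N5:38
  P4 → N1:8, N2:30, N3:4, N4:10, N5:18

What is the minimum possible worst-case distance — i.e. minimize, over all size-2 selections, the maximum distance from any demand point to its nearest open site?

17

Open {P1, P4}.
  Farthest demand point is N5 at distance 17 (to P1); all others are ≤ 17.
With {P1, P3} the worst case is 25.
With {P2, P4} the worst case is 30.
No size-2 selection achieves below 17.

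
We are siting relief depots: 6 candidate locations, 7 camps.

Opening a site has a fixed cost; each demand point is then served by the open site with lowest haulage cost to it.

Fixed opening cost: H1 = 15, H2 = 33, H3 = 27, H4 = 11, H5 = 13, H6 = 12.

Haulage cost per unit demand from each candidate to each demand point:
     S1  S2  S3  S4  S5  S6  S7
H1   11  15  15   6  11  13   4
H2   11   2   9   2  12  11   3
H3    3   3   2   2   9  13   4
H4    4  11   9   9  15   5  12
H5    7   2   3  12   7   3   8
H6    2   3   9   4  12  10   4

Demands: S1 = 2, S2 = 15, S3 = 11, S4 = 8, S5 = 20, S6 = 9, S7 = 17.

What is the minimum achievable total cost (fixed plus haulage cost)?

349

Open {H3, H5}: assign each demand point to its cheapest open site.
  S1→H3 2×3=6, S2→H5 15×2=30, S3→H3 11×2=22, S4→H3 8×2=16, S5→H5 20×7=140, S6→H5 9×3=27, S7→H3 17×4=68
  haulage cost 309, fixed 40 → total 349.
Compare {H2, H5}: haulage cost 311 + fixed 46 = 357.
Compare {H5, H6}: haulage cost 334 + fixed 25 = 359.
Compare {H2, H5, H6}: haulage cost 301 + fixed 58 = 359.
All other subsets cost ≥ 357. Minimum total cost: 349.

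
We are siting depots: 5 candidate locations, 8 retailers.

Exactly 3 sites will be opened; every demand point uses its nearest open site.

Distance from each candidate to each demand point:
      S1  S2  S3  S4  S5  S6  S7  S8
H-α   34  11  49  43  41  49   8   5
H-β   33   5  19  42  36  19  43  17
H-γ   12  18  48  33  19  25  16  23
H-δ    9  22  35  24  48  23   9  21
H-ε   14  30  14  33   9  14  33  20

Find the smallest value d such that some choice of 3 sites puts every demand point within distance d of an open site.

24

Open {H-α, H-δ, H-ε}.
  Farthest demand point is S4 at distance 24 (to H-δ); all others are ≤ 24.
With {H-β, H-γ, H-δ} the worst case is 24.
With {H-β, H-δ, H-ε} the worst case is 24.
No size-3 selection achieves below 24.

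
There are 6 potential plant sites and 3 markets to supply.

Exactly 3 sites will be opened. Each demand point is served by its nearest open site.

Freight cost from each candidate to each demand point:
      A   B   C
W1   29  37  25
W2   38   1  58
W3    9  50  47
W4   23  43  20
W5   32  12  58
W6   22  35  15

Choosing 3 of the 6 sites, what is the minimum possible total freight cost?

Open {W2, W3, W6}.
  A→W3 9, B→W2 1, C→W6 15  ⇒ total 25.
Compare {W2, W3, W4}: total 30.
Compare {W1, W2, W3}: total 35.
No size-3 selection does better; minimum is 25.

25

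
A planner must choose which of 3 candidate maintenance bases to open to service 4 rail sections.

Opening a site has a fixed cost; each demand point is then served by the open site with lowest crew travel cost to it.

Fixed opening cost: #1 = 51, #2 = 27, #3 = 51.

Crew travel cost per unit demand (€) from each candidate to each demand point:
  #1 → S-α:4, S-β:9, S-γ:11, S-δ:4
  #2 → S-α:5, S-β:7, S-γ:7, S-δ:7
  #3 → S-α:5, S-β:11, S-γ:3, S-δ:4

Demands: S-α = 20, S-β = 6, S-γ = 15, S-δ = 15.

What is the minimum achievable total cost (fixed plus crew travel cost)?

322

Open {#3}: assign each demand point to its cheapest open site.
  S-α→#3 20×5=100, S-β→#3 6×11=66, S-γ→#3 15×3=45, S-δ→#3 15×4=60
  crew travel cost 271, fixed 51 → total 322.
Compare {#2, #3}: crew travel cost 247 + fixed 78 = 325.
Compare {#1, #3}: crew travel cost 239 + fixed 102 = 341.
Compare {#1, #2, #3}: crew travel cost 227 + fixed 129 = 356.
All other subsets cost ≥ 325. Minimum total cost: 322.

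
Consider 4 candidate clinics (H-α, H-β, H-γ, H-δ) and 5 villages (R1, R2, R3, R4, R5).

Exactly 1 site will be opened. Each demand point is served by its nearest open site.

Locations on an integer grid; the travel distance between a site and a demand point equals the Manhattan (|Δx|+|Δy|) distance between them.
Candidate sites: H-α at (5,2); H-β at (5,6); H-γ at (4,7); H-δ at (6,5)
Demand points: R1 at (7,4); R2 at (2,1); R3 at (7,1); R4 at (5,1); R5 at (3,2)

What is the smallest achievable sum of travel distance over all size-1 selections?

14

Open {H-α}.
  R1→H-α 4, R2→H-α 4, R3→H-α 3, R4→H-α 1, R5→H-α 2  ⇒ total 14.
Compare {H-δ}: total 26.
Compare {H-β}: total 30.
No size-1 selection does better; minimum is 14.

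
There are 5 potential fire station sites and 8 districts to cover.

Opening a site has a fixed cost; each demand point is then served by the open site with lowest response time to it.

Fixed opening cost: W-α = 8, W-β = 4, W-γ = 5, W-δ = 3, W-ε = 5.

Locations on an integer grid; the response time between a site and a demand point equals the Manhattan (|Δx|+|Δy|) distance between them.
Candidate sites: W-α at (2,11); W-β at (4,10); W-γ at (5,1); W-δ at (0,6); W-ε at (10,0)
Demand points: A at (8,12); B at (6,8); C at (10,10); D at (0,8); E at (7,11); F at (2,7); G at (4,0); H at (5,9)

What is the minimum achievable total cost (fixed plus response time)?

41

Open {W-β, W-γ, W-δ}: assign each demand point to its cheapest open site.
  A→W-β 6, B→W-β 4, C→W-β 6, D→W-δ 2, E→W-β 4, F→W-δ 3, G→W-γ 2, H→W-β 2
  response time 29, fixed 12 → total 41.
Compare {W-β, W-γ}: response time 35 + fixed 9 = 44.
Compare {W-β, W-δ}: response time 37 + fixed 7 = 44.
Compare {W-β, W-δ, W-ε}: response time 33 + fixed 12 = 45.
All other subsets cost ≥ 44. Minimum total cost: 41.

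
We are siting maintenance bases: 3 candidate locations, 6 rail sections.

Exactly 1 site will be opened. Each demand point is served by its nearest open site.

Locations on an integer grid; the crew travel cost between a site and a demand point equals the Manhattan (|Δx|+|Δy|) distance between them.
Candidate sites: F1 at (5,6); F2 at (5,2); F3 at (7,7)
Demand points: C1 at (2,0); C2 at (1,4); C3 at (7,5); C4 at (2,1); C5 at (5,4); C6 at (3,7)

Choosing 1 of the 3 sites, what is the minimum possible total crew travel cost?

Open {F2}.
  C1→F2 5, C2→F2 6, C3→F2 5, C4→F2 4, C5→F2 2, C6→F2 7  ⇒ total 29.
Compare {F1}: total 31.
Compare {F3}: total 43.

29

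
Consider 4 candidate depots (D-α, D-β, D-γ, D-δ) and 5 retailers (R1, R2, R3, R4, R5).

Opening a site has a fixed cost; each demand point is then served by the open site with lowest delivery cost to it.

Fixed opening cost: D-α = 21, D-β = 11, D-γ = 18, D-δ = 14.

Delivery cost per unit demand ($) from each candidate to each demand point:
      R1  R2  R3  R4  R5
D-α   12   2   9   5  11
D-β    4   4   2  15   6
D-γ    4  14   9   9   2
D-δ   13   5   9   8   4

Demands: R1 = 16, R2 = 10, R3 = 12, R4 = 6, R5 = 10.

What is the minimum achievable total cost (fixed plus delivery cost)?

Open {D-α, D-β, D-γ}: assign each demand point to its cheapest open site.
  R1→D-β 16×4=64, R2→D-α 10×2=20, R3→D-β 12×2=24, R4→D-α 6×5=30, R5→D-γ 10×2=20
  delivery cost 158, fixed 50 → total 208.
Compare {D-α, D-β, D-γ, D-δ}: delivery cost 158 + fixed 64 = 222.
Compare {D-α, D-β, D-δ}: delivery cost 178 + fixed 46 = 224.
Compare {D-α, D-β}: delivery cost 198 + fixed 32 = 230.
All other subsets cost ≥ 222. Minimum total cost: 208.

208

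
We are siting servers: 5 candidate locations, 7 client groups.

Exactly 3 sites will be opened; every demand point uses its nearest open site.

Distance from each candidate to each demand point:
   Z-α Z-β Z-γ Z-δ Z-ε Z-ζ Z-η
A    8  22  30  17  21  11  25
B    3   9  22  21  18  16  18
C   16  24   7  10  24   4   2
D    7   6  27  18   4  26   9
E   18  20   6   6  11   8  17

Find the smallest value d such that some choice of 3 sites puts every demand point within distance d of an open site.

7

Open {C, D, E}.
  Farthest demand point is Z-α at distance 7 (to D); all others are ≤ 7.
With {A, D, E} the worst case is 9.
With {B, D, E} the worst case is 9.
No size-3 selection achieves below 7.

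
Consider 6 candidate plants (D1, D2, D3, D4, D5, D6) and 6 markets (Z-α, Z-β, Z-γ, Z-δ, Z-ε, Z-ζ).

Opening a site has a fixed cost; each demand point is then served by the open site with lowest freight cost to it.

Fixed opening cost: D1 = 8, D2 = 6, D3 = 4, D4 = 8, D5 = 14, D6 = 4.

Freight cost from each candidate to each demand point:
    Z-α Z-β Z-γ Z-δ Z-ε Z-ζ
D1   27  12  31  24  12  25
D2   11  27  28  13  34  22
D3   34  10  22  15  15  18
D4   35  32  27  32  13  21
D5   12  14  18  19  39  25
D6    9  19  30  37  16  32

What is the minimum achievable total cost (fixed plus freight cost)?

97

Open {D3, D6}: assign each demand point to its cheapest open site.
  Z-α→D6 9, Z-β→D3 10, Z-γ→D3 22, Z-δ→D3 15, Z-ε→D3 15, Z-ζ→D3 18
  freight cost 89, fixed 8 → total 97.
Compare {D2, D3}: freight cost 89 + fixed 10 = 99.
Compare {D2, D3, D6}: freight cost 87 + fixed 14 = 101.
Compare {D1, D3, D6}: freight cost 86 + fixed 16 = 102.
All other subsets cost ≥ 99. Minimum total cost: 97.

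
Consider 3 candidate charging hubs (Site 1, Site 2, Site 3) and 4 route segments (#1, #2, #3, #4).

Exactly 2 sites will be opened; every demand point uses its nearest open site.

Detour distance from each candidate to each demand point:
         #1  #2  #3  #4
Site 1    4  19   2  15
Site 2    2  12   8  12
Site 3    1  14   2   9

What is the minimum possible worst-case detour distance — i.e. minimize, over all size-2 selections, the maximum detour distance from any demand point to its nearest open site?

12

Open {Site 1, Site 2}.
  Farthest demand point is #2 at detour distance 12 (to Site 2); all others are ≤ 12.
With {Site 2, Site 3} the worst case is 12.
With {Site 1, Site 3} the worst case is 14.
No size-2 selection achieves below 12.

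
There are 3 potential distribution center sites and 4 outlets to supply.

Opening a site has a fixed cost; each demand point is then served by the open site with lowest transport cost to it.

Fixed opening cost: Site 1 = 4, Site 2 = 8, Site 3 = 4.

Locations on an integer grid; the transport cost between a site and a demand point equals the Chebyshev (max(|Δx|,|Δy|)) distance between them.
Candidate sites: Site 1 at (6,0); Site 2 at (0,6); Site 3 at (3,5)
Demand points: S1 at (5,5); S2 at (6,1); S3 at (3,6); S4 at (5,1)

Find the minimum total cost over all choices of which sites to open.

Open {Site 1, Site 3}: assign each demand point to its cheapest open site.
  S1→Site 3 2, S2→Site 1 1, S3→Site 3 1, S4→Site 1 1
  transport cost 5, fixed 8 → total 13.
Compare {Site 3}: transport cost 11 + fixed 4 = 15.
Compare {Site 1}: transport cost 13 + fixed 4 = 17.
Compare {Site 1, Site 2, Site 3}: transport cost 5 + fixed 16 = 21.
All other subsets cost ≥ 15. Minimum total cost: 13.

13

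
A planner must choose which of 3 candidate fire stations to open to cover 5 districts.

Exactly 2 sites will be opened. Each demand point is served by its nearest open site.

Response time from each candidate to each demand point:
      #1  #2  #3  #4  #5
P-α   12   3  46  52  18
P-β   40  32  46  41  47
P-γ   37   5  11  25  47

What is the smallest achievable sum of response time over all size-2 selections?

69

Open {P-α, P-γ}.
  #1→P-α 12, #2→P-α 3, #3→P-γ 11, #4→P-γ 25, #5→P-α 18  ⇒ total 69.
Compare {P-α, P-β}: total 120.
Compare {P-β, P-γ}: total 125.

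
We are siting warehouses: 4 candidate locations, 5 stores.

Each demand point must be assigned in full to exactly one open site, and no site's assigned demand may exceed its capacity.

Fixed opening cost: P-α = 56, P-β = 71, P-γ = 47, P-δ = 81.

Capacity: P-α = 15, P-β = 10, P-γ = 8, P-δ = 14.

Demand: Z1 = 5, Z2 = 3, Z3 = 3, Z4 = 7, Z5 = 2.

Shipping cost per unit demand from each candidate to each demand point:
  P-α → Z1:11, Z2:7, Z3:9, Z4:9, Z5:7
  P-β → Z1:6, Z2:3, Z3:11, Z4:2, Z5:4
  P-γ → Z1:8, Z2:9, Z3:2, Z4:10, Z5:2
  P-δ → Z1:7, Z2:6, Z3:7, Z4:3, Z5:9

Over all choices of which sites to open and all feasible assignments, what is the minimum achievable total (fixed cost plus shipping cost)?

221

Open {P-γ, P-δ}; cheapest assignment that respects the capacities:
  P-γ (cap 8, load 8): Z2, Z3, Z5 — cost 3×9 + 3×2 + 2×2 = 37
  P-δ (cap 14, load 12): Z1, Z4 — cost 5×7 + 7×3 = 56
  Shipping 93, fixed 128 → total 221.
  Any other capacity-feasible assignment to {P-γ, P-δ} ships for at least 93.
Compare {P-β, P-δ}: its best feasible assignment gives total 241.
Compare {P-α, P-β}: its best feasible assignment gives total 246.
Every other set of open sites that can feasibly serve all demand totals ≥ 241 even under its best assignment. Minimum: 221.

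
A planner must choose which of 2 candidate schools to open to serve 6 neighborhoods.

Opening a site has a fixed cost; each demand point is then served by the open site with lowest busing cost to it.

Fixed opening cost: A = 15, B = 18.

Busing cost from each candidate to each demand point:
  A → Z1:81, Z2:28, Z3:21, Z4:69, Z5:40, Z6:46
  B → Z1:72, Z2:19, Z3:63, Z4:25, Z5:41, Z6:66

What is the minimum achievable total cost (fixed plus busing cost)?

Open {A, B}: assign each demand point to its cheapest open site.
  Z1→B 72, Z2→B 19, Z3→A 21, Z4→B 25, Z5→A 40, Z6→A 46
  busing cost 223, fixed 33 → total 256.
Compare {A}: busing cost 285 + fixed 15 = 300.
Compare {B}: busing cost 286 + fixed 18 = 304.

256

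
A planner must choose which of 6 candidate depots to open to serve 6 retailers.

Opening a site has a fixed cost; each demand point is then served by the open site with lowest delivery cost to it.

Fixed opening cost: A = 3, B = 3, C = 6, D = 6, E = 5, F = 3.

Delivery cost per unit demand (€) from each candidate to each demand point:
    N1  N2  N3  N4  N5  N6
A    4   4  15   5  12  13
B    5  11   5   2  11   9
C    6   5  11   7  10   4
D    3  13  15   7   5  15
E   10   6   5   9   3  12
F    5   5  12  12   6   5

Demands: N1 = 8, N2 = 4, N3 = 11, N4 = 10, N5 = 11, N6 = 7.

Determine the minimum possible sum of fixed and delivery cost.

Open {A, B, C, D, E}: assign each demand point to its cheapest open site.
  N1→D 8×3=24, N2→A 4×4=16, N3→B 11×5=55, N4→B 10×2=20, N5→E 11×3=33, N6→C 7×4=28
  delivery cost 176, fixed 23 → total 199.
Compare {B, C, D, E}: delivery cost 180 + fixed 20 = 200.
Compare {A, B, C, E}: delivery cost 184 + fixed 17 = 201.
Compare {A, B, C, D, E, F}: delivery cost 176 + fixed 26 = 202.
All other subsets cost ≥ 200. Minimum total cost: 199.

199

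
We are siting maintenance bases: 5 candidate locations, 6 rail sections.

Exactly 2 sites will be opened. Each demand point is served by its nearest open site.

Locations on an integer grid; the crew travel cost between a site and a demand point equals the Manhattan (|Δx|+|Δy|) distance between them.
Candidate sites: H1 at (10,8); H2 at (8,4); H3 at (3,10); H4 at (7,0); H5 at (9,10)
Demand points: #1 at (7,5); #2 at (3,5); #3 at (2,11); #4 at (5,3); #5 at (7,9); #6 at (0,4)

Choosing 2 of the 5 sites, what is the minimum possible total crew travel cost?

Open {H2, H3}.
  #1→H2 2, #2→H3 5, #3→H3 2, #4→H2 4, #5→H3 5, #6→H2 8  ⇒ total 26.
Compare {H2, H5}: total 31.
Compare {H3, H4}: total 31.
No size-2 selection does better; minimum is 26.

26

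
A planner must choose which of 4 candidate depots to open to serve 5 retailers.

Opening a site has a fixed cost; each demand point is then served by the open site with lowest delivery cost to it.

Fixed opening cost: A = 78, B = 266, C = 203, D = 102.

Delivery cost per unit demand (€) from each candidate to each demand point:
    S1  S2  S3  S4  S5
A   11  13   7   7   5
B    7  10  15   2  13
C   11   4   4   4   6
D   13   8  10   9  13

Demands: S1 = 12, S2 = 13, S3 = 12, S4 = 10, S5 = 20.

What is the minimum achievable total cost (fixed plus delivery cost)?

595

Open {C}: assign each demand point to its cheapest open site.
  S1→C 12×11=132, S2→C 13×4=52, S3→C 12×4=48, S4→C 10×4=40, S5→C 20×6=120
  delivery cost 392, fixed 203 → total 595.
Compare {A}: delivery cost 555 + fixed 78 = 633.
Compare {A, C}: delivery cost 372 + fixed 281 = 653.
Compare {A, D}: delivery cost 490 + fixed 180 = 670.
All other subsets cost ≥ 633. Minimum total cost: 595.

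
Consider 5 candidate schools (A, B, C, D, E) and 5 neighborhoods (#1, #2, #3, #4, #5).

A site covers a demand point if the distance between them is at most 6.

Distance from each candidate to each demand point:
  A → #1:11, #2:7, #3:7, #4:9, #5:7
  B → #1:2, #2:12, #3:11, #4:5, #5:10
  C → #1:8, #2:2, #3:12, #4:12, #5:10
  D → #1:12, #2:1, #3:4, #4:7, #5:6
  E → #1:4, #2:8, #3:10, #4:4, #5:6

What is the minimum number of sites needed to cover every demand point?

Coverage sets (demand points within 6 of each site):
  A: {}
  B: {#1, #4}
  C: {#2}
  D: {#2, #3, #5}
  E: {#1, #4, #5}
No single site covers all 5 demand points.
But {B, D} covers everything, so the minimum is 2.

2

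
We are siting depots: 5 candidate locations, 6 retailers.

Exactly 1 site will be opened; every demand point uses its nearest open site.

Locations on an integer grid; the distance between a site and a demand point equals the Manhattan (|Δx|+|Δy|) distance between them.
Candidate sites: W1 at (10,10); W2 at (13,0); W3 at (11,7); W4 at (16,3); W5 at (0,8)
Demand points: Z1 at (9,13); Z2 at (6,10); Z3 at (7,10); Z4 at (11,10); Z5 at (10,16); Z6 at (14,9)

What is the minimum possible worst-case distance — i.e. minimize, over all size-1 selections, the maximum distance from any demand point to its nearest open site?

6

Open {W1}.
  Farthest demand point is Z5 at distance 6 (to W1); all others are ≤ 6.
With {W3} the worst case is 10.
With {W5} the worst case is 18.
No size-1 selection achieves below 6.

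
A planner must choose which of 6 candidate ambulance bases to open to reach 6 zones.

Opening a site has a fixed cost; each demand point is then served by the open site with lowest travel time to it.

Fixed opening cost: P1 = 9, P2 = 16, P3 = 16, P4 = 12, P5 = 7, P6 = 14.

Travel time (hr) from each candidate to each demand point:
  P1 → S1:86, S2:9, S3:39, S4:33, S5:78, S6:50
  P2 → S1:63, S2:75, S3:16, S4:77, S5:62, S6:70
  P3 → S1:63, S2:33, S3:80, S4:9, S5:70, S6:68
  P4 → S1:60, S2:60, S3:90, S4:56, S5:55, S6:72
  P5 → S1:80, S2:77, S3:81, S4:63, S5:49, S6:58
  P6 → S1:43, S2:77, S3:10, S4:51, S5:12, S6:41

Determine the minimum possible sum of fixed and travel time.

163

Open {P1, P3, P6}: assign each demand point to its cheapest open site.
  S1→P6 43, S2→P1 9, S3→P6 10, S4→P3 9, S5→P6 12, S6→P6 41
  travel time 124, fixed 39 → total 163.
Compare {P1, P3, P5, P6}: travel time 124 + fixed 46 = 170.
Compare {P1, P6}: travel time 148 + fixed 23 = 171.
Compare {P1, P3, P4, P6}: travel time 124 + fixed 51 = 175.
All other subsets cost ≥ 170. Minimum total cost: 163.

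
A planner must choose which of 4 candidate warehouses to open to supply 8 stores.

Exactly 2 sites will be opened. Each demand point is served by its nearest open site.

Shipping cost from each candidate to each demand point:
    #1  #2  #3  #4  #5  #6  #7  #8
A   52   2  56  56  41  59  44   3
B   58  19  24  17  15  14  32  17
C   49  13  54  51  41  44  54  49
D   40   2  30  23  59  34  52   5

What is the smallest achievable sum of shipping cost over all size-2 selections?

Open {B, D}.
  #1→D 40, #2→D 2, #3→B 24, #4→B 17, #5→B 15, #6→B 14, #7→B 32, #8→D 5  ⇒ total 149.
Compare {A, B}: total 159.
Compare {B, C}: total 181.
No size-2 selection does better; minimum is 149.

149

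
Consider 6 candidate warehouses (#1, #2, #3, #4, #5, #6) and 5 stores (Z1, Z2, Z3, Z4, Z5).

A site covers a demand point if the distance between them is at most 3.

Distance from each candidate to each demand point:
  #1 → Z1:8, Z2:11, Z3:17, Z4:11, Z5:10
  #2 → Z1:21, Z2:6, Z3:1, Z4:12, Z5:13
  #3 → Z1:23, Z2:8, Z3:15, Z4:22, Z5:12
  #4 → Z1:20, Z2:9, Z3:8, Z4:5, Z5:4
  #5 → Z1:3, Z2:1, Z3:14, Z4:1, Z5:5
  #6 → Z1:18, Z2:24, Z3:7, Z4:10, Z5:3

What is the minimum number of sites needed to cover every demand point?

3

Coverage sets (demand points within 3 of each site):
  #1: {}
  #2: {Z3}
  #3: {}
  #4: {}
  #5: {Z1, Z2, Z4}
  #6: {Z5}
No 2 sites suffice: every size-2 union leaves at least one demand point uncovered.
But {#2, #5, #6} covers everything, so the minimum is 3.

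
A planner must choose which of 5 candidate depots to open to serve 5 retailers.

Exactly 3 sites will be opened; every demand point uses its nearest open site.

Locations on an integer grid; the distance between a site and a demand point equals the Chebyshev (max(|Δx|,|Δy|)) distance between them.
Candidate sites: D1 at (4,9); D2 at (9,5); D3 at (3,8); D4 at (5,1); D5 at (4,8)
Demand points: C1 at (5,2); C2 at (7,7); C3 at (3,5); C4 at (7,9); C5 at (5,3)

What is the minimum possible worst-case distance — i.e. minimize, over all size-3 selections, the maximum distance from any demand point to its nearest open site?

Open {D1, D3, D4}.
  Farthest demand point is C2 at distance 3 (to D1); all others are ≤ 3.
With {D1, D4, D5} the worst case is 3.
With {D2, D4, D5} the worst case is 3.
No size-3 selection achieves below 3.

3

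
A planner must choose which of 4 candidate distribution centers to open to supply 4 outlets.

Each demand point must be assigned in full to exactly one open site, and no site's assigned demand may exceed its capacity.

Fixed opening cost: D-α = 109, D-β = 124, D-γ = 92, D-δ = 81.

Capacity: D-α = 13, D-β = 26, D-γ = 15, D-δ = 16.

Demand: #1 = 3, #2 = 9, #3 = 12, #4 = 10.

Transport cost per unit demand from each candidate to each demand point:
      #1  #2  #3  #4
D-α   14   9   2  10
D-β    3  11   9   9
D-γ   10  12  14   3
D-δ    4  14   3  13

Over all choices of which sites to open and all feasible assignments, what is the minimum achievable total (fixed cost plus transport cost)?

Open {D-β, D-δ}; cheapest assignment that respects the capacities:
  D-β (cap 26, load 22): #1, #2, #4 — cost 3×3 + 9×11 + 10×9 = 198
  D-δ (cap 16, load 12): #3 — cost 12×3 = 36
  Shipping 234, fixed 205 → total 439.
  Any other capacity-feasible assignment to {D-β, D-δ} ships for at least 234.
Compare {D-α, D-γ, D-δ}: its best feasible assignment gives total 441.
Compare {D-α, D-β}: its best feasible assignment gives total 455.
Every other set of open sites that can feasibly serve all demand totals ≥ 441 even under its best assignment. Minimum: 439.

439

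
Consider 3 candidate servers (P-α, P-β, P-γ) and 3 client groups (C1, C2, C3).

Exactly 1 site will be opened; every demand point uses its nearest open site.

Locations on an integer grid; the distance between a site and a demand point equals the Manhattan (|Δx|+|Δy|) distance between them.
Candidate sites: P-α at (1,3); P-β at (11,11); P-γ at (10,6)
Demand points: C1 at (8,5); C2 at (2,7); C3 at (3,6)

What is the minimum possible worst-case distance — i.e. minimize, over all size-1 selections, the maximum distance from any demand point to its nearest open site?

Open {P-α}.
  Farthest demand point is C1 at distance 9 (to P-α); all others are ≤ 9.
With {P-γ} the worst case is 9.
With {P-β} the worst case is 13.
No size-1 selection achieves below 9.

9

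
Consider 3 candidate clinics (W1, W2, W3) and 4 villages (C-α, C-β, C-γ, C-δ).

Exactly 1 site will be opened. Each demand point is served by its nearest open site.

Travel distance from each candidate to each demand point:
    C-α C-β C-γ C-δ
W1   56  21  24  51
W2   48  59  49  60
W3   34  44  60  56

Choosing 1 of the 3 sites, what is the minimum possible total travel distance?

Open {W1}.
  C-α→W1 56, C-β→W1 21, C-γ→W1 24, C-δ→W1 51  ⇒ total 152.
Compare {W3}: total 194.
Compare {W2}: total 216.

152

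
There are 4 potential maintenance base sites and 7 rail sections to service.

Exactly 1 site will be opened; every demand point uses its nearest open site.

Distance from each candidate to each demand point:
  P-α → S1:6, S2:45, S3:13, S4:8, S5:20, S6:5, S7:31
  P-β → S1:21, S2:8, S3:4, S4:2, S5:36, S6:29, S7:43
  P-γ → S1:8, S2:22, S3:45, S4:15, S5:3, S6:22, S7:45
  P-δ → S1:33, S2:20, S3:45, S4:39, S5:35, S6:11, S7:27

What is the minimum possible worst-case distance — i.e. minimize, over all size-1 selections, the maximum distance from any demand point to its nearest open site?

43

Open {P-β}.
  Farthest demand point is S7 at distance 43 (to P-β); all others are ≤ 43.
With {P-α} the worst case is 45.
With {P-γ} the worst case is 45.
No size-1 selection achieves below 43.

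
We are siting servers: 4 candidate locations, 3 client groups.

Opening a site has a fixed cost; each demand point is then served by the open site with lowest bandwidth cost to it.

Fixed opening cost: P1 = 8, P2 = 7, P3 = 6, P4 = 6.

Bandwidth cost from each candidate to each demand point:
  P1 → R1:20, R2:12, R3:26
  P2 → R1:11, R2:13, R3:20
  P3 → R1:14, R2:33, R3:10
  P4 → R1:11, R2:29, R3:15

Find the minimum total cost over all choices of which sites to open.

47

Open {P2, P3}: assign each demand point to its cheapest open site.
  R1→P2 11, R2→P2 13, R3→P3 10
  bandwidth cost 34, fixed 13 → total 47.
Compare {P1, P3}: bandwidth cost 36 + fixed 14 = 50.
Compare {P2}: bandwidth cost 44 + fixed 7 = 51.
Compare {P1, P4}: bandwidth cost 38 + fixed 14 = 52.
All other subsets cost ≥ 50. Minimum total cost: 47.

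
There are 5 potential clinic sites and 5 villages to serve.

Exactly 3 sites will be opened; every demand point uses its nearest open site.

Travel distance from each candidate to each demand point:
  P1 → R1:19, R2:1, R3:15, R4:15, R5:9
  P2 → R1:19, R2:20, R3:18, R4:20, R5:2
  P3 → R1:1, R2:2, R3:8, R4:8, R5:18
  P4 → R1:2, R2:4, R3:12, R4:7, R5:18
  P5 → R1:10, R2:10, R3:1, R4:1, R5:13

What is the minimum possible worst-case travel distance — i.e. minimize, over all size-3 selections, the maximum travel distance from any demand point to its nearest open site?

Open {P2, P3, P5}.
  Farthest demand point is R2 at travel distance 2 (to P3); all others are ≤ 2.
With {P2, P4, P5} the worst case is 4.
With {P1, P2, P3} the worst case is 8.
No size-3 selection achieves below 2.

2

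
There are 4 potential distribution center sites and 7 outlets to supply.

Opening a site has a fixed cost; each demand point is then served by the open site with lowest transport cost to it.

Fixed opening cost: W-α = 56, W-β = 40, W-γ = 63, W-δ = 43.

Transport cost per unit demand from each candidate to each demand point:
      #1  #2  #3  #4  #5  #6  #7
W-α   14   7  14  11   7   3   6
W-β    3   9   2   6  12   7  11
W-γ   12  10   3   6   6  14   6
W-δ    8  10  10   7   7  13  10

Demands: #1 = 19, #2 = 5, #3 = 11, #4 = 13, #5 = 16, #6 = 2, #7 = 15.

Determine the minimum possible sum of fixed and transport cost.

496

Open {W-α, W-β}: assign each demand point to its cheapest open site.
  #1→W-β 19×3=57, #2→W-α 5×7=35, #3→W-β 11×2=22, #4→W-β 13×6=78, #5→W-α 16×7=112, #6→W-α 2×3=6, #7→W-α 15×6=90
  transport cost 400, fixed 96 → total 496.
Compare {W-β, W-γ}: transport cost 402 + fixed 103 = 505.
Compare {W-α, W-β, W-δ}: transport cost 400 + fixed 139 = 539.
Compare {W-α, W-β, W-γ}: transport cost 384 + fixed 159 = 543.
All other subsets cost ≥ 505. Minimum total cost: 496.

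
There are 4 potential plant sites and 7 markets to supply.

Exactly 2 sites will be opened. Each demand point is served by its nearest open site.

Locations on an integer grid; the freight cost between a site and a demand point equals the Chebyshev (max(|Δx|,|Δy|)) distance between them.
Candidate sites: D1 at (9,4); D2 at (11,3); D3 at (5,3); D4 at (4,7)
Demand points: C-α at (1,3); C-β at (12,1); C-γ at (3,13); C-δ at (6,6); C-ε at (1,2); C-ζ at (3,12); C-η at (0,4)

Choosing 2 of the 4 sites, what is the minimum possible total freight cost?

28

Open {D2, D4}.
  C-α→D4 4, C-β→D2 2, C-γ→D4 6, C-δ→D4 2, C-ε→D4 5, C-ζ→D4 5, C-η→D4 4  ⇒ total 28.
Compare {D1, D4}: total 29.
Compare {D3, D4}: total 32.
No size-2 selection does better; minimum is 28.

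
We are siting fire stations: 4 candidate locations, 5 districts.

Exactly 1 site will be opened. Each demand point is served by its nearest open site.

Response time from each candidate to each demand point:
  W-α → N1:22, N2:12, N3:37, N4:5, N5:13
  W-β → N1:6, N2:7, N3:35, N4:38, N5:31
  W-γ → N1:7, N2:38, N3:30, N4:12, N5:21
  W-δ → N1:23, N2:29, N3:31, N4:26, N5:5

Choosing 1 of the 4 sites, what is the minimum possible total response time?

89

Open {W-α}.
  N1→W-α 22, N2→W-α 12, N3→W-α 37, N4→W-α 5, N5→W-α 13  ⇒ total 89.
Compare {W-γ}: total 108.
Compare {W-δ}: total 114.
No size-1 selection does better; minimum is 89.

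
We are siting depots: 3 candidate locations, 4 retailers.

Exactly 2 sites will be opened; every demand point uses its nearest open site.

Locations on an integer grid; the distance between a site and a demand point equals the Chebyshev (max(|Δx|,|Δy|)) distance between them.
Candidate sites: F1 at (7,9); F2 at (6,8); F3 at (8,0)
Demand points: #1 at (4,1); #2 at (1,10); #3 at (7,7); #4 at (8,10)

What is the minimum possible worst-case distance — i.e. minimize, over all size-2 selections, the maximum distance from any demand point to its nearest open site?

5

Open {F2, F3}.
  Farthest demand point is #2 at distance 5 (to F2); all others are ≤ 5.
With {F1, F3} the worst case is 6.
With {F1, F2} the worst case is 7.
No size-2 selection achieves below 5.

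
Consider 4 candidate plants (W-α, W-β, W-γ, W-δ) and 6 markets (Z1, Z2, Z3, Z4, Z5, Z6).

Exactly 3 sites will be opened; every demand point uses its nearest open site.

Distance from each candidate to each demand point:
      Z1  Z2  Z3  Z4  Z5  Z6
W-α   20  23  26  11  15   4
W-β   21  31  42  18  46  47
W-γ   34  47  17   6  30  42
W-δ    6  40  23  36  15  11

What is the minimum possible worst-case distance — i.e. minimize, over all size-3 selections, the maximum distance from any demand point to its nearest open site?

23

Open {W-α, W-β, W-γ}.
  Farthest demand point is Z2 at distance 23 (to W-α); all others are ≤ 23.
With {W-α, W-β, W-δ} the worst case is 23.
With {W-α, W-γ, W-δ} the worst case is 23.
No size-3 selection achieves below 23.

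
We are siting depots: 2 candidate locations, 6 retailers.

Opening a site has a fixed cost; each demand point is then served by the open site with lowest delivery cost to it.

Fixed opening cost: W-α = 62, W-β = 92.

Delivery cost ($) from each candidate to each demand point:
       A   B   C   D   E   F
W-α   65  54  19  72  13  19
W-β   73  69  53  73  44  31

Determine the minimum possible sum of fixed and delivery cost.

304

Open {W-α}: assign each demand point to its cheapest open site.
  A→W-α 65, B→W-α 54, C→W-α 19, D→W-α 72, E→W-α 13, F→W-α 19
  delivery cost 242, fixed 62 → total 304.
Compare {W-α, W-β}: delivery cost 242 + fixed 154 = 396.
Compare {W-β}: delivery cost 343 + fixed 92 = 435.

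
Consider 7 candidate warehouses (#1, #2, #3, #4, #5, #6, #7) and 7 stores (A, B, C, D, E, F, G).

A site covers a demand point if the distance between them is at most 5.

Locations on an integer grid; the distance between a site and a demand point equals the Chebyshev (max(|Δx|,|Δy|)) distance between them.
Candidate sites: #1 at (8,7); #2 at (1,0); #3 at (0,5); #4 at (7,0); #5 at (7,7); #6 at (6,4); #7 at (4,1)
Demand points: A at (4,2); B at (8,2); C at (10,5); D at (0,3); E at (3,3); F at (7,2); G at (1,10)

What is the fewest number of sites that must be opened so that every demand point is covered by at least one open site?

2

Coverage sets (demand points within 5 of each site):
  #1: {A, B, C, E, F}
  #2: {A, D, E}
  #3: {A, D, E, G}
  #4: {A, B, C, E, F}
  #5: {A, B, C, E, F}
  #6: {A, B, C, E, F}
  #7: {A, B, D, E, F}
No single site covers all 7 demand points.
But {#1, #3} covers everything, so the minimum is 2.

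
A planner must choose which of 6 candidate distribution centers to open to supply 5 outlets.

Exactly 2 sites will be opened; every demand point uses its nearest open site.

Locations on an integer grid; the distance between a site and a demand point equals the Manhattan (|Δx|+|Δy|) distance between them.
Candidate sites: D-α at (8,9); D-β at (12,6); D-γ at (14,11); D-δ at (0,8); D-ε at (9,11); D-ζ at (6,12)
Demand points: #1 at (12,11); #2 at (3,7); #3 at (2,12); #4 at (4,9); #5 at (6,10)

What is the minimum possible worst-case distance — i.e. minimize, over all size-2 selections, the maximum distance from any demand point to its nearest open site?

Open {D-α, D-δ}.
  Farthest demand point is #1 at distance 6 (to D-α); all others are ≤ 6.
With {D-δ, D-ε} the worst case is 6.
With {D-α, D-ζ} the worst case is 7.
No size-2 selection achieves below 6.

6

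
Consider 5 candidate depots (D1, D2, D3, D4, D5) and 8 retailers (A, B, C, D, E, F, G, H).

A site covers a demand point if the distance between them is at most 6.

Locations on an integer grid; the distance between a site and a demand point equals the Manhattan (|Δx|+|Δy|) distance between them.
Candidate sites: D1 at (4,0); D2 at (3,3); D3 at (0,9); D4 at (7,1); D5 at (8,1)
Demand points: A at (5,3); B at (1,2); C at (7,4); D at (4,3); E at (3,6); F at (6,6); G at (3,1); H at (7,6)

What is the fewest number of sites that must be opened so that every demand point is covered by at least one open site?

2

Coverage sets (demand points within 6 of each site):
  D1: {A, B, D, G}
  D2: {A, B, C, D, E, F, G}
  D3: {E}
  D4: {A, C, D, F, G, H}
  D5: {A, C, D, G, H}
No single site covers all 8 demand points.
But {D2, D4} covers everything, so the minimum is 2.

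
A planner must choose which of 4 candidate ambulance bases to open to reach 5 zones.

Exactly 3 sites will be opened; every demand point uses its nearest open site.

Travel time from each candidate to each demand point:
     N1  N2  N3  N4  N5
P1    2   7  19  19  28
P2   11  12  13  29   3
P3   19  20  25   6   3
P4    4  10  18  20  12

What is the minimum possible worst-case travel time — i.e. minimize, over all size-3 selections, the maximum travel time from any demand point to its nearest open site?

13

Open {P1, P2, P3}.
  Farthest demand point is N3 at travel time 13 (to P2); all others are ≤ 13.
With {P2, P3, P4} the worst case is 13.
With {P1, P3, P4} the worst case is 18.
No size-3 selection achieves below 13.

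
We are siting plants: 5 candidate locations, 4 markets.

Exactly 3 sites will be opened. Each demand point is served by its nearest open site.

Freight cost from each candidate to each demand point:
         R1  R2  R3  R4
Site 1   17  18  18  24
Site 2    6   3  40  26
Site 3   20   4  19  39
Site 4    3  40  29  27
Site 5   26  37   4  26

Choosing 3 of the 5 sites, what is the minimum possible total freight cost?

36

Open {Site 2, Site 4, Site 5}.
  R1→Site 4 3, R2→Site 2 3, R3→Site 5 4, R4→Site 2 26  ⇒ total 36.
Compare {Site 1, Site 2, Site 5}: total 37.
Compare {Site 3, Site 4, Site 5}: total 37.
No size-3 selection does better; minimum is 36.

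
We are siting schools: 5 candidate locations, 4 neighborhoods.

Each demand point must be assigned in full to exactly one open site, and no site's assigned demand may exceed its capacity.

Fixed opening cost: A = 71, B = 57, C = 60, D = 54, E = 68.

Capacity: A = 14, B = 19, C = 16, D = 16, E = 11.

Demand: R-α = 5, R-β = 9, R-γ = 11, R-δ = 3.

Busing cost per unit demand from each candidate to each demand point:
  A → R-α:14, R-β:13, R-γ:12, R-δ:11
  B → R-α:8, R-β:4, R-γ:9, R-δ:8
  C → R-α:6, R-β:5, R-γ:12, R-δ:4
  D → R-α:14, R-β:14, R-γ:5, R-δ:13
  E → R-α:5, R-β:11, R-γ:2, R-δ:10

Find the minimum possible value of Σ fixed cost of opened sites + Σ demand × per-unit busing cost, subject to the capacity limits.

247

Open {B, E}; cheapest assignment that respects the capacities:
  B (cap 19, load 17): R-α, R-β, R-δ — cost 5×8 + 9×4 + 3×8 = 100
  E (cap 11, load 11): R-γ — cost 11×2 = 22
  Shipping 122, fixed 125 → total 247.
  Any other capacity-feasible assignment to {B, E} ships for at least 122.
Compare {B, D}: its best feasible assignment gives total 266.
Compare {C, D}: its best feasible assignment gives total 283.
Every other set of open sites that can feasibly serve all demand totals ≥ 266 even under its best assignment. Minimum: 247.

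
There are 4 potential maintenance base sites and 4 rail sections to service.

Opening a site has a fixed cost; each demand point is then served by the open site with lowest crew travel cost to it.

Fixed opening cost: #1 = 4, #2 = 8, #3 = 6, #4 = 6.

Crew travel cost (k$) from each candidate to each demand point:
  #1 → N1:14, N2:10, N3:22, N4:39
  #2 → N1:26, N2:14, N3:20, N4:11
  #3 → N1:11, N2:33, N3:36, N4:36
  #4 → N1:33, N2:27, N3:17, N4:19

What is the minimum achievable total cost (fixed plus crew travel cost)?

67

Open {#1, #2}: assign each demand point to its cheapest open site.
  N1→#1 14, N2→#1 10, N3→#2 20, N4→#2 11
  crew travel cost 55, fixed 12 → total 67.
Compare {#1, #4}: crew travel cost 60 + fixed 10 = 70.
Compare {#2, #3}: crew travel cost 56 + fixed 14 = 70.
Compare {#1, #2, #3}: crew travel cost 52 + fixed 18 = 70.
All other subsets cost ≥ 70. Minimum total cost: 67.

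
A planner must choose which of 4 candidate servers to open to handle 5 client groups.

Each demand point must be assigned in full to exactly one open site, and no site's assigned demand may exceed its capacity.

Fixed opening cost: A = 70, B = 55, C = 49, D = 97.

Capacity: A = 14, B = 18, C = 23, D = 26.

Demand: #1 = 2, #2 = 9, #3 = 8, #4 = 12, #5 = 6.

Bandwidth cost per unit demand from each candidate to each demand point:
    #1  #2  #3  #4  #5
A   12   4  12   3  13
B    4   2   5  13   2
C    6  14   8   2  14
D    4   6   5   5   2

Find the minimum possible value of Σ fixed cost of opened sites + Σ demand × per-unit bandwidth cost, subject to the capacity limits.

Open {B, C}; cheapest assignment that respects the capacities:
  B (cap 18, load 17): #1, #2, #5 — cost 2×4 + 9×2 + 6×2 = 38
  C (cap 23, load 20): #3, #4 — cost 8×8 + 12×2 = 88
  Shipping 126, fixed 104 → total 230.
  Any other capacity-feasible assignment to {B, C} ships for at least 126.
Compare {C, D}: its best feasible assignment gives total 284.
Compare {B, D}: its best feasible assignment gives total 290.
Every other set of open sites that can feasibly serve all demand totals ≥ 284 even under its best assignment. Minimum: 230.

230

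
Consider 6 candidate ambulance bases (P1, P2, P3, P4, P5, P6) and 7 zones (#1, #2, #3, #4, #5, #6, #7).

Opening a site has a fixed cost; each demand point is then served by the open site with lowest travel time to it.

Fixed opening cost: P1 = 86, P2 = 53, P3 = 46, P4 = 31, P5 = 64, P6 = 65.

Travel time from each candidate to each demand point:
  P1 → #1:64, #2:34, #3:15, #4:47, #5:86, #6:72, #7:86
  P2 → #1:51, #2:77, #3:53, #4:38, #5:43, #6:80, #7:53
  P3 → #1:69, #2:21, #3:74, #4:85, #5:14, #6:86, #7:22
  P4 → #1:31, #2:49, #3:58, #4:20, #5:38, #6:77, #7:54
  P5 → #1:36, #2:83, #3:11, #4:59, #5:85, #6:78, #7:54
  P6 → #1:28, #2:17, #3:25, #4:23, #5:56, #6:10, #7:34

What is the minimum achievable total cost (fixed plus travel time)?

250

Open {P3, P6}: assign each demand point to its cheapest open site.
  #1→P6 28, #2→P6 17, #3→P6 25, #4→P6 23, #5→P3 14, #6→P6 10, #7→P3 22
  travel time 139, fixed 111 → total 250.
Compare {P6}: travel time 193 + fixed 65 = 258.
Compare {P4, P6}: travel time 172 + fixed 96 = 268.
Compare {P3, P4, P6}: travel time 136 + fixed 142 = 278.
All other subsets cost ≥ 258. Minimum total cost: 250.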